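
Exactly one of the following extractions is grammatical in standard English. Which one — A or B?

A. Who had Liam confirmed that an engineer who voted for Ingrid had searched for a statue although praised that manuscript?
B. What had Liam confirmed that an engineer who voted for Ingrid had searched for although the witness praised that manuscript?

B

In A, the wh-phrase is extracted from inside an adjunct island (introduced by "although"), which blocks movement.
In B, the extraction path crosses only that-complement boundaries, which are transparent.
So B is grammatical.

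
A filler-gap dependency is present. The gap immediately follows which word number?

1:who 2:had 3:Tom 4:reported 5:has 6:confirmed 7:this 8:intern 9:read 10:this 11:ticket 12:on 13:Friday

The displaced element is "who" (word 1).
It is linked across 1 clause boundary (Ø).
It functions as the subject of "confirmed", so the gap sits immediately after word 4 ("reported").
Base order: Tom had reported that who has confirmed this intern read this ticket on Friday.

4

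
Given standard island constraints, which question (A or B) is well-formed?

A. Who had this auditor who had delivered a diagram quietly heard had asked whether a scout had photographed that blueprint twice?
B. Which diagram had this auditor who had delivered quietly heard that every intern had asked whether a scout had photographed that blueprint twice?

In B, the wh-phrase is extracted from inside a complex-NP island (relative clause) (introduced by "who"), which blocks movement.
In A, the extraction path crosses only that-complement boundaries, which are transparent.
So A is grammatical.

A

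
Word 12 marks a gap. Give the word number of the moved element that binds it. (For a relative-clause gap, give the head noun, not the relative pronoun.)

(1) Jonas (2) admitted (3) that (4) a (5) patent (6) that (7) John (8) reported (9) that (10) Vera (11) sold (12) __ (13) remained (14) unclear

The gap at 12 is the object of "sold", inside a relative clause.
The relative pronoun is "that" (word 6); it is bound by the head noun immediately before it.
Its filler is the head noun "patent", at word 5.

5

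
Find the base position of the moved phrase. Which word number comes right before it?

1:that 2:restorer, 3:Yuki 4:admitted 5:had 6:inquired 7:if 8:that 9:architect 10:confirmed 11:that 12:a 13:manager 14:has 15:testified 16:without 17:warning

4

The displaced element is "that restorer" (word 2).
It is linked across 1 clause boundary (Ø).
It functions as the subject of "inquired", so the gap sits immediately after word 4 ("admitted").
Base order: Yuki admitted that that restorer had inquired if that architect confirmed that a manager has testified without warning.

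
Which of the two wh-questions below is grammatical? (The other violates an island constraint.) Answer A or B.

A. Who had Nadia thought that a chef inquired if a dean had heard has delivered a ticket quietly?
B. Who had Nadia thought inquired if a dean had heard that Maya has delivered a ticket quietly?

B

In A, the wh-phrase is extracted from inside a wh-island (introduced by "if"), which blocks movement.
In B, the extraction path crosses only that-complement boundaries, which are transparent.
So B is grammatical.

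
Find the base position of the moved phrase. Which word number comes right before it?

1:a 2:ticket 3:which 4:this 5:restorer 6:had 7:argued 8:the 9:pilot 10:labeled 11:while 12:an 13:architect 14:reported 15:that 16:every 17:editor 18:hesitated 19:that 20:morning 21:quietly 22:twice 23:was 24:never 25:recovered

10

The displaced element is "a ticket" (word 2).
It is linked across 1 clause boundary (Ø).
It functions as the direct object of "labeled", so the gap sits immediately after word 10 ("labeled").
Base order: This restorer had argued the pilot labeled a ticket while an architect reported that every editor hesitated that morning quietly twice.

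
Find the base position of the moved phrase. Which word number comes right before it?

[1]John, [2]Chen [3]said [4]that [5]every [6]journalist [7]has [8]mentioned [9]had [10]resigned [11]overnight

The displaced element is "John" (word 1).
It is linked across 2 clause boundaries (that → Ø).
It functions as the subject of "resigned", so the gap sits immediately after word 8 ("mentioned").
Base order: Chen said that every journalist has mentioned that John had resigned overnight.

8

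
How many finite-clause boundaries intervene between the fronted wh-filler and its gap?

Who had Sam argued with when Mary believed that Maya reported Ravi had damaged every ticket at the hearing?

"who" originates inside the matrix clause — no clause boundary is crossed.

0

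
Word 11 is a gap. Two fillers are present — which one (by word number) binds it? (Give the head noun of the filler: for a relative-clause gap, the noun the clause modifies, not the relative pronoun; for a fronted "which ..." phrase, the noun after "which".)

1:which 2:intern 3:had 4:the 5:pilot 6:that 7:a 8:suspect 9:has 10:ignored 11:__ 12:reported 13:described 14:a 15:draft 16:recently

5

The marked gap is inside the relative clause, the direct object of "ignored".
Its filler is the head noun "pilot" (via "that"), at word 5.
(The other dependency links word 2 to a gap after word 12.)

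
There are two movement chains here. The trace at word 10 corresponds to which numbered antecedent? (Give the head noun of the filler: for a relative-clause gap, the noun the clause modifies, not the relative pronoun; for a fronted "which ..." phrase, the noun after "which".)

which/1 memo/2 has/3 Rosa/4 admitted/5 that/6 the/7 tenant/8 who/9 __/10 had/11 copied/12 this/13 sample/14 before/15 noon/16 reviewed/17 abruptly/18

8

The marked gap is inside the relative clause, the subject of "copied".
Its filler is the head noun "tenant" (via "who"), at word 8.
(The other dependency links word 2 to a gap after word 17.)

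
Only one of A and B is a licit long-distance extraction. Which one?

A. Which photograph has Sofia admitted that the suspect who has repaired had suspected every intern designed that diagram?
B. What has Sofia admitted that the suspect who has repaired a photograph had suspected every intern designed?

B

In A, the wh-phrase is extracted from inside a complex-NP island (relative clause) (introduced by "who"), which blocks movement.
In B, the extraction path crosses only that-complement boundaries, which are transparent.
So B is grammatical.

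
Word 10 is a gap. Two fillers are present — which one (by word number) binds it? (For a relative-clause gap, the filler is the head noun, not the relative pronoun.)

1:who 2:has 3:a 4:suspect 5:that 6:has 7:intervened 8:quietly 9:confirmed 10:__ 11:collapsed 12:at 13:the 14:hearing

The marked gap is the subject of "collapsed".
Its filler is the fronted wh-phrase "who", at word 1.
(The other dependency links word 4 to a gap after word 5.)

1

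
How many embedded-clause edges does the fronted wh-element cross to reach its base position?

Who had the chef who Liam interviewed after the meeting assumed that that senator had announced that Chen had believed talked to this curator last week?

3

"who" is extracted from the subject of "talked".
Boundaries crossed, outermost first: [that], [that], [Ø] — 3 in total.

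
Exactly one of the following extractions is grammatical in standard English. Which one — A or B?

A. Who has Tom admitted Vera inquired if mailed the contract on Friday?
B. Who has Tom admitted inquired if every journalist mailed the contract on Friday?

B

In A, the wh-phrase is extracted from inside a wh-island (introduced by "if"), which blocks movement.
In B, the extraction path crosses only that-complement boundaries, which are transparent.
So B is grammatical.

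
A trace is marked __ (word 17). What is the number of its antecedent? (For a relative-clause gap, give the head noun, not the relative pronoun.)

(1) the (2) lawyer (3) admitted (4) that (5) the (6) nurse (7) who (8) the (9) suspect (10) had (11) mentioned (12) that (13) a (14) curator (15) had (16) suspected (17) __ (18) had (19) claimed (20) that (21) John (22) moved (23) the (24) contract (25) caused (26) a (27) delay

6

The gap at 17 is the subject of "claimed", inside a relative clause.
The relative pronoun is "who" (word 7); it is bound by the head noun immediately before it.
Its filler is the head noun "nurse", at word 6.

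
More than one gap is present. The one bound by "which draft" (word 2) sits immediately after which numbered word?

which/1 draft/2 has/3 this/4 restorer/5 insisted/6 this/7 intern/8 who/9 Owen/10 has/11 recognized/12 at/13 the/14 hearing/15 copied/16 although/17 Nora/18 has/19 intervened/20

16

The displaced element is "which draft" (word 2).
It is linked across 1 clause boundary (Ø).
It functions as the direct object of "copied", so the gap sits immediately after word 16 ("copied").
Base order: This restorer has insisted this intern who Owen has recognized at the hearing copied which draft although Nora has intervened.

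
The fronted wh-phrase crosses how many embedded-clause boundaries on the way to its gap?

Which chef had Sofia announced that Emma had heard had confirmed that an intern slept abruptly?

"which chef" is extracted from the subject of "confirmed".
Boundaries crossed, outermost first: [that], [Ø] — 2 in total.

2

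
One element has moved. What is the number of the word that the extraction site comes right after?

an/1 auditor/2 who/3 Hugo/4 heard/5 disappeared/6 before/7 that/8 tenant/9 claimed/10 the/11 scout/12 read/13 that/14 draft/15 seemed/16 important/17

The displaced element is "an auditor" (word 2).
It is linked across 1 clause boundary (Ø).
It functions as the subject of "disappeared", so the gap sits immediately after word 5 ("heard").
Base order: Hugo heard that an auditor disappeared before that tenant claimed the scout read that draft.

5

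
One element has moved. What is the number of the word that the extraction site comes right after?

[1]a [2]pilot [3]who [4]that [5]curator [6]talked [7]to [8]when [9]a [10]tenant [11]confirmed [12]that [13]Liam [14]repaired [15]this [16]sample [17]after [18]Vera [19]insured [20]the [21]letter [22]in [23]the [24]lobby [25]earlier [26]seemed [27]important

The displaced element is "a pilot" (word 2).
It functions as the object of the preposition "to" of "talked", so the gap sits immediately after word 7 ("to").
Base order: That curator talked to a pilot when a tenant confirmed that Liam repaired this sample after Vera insured the letter in the lobby earlier.

7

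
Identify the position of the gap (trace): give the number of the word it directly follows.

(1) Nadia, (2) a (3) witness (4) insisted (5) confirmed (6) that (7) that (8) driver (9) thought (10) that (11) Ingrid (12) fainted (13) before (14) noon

4

The displaced element is "Nadia" (word 1).
It is linked across 1 clause boundary (Ø).
It functions as the subject of "confirmed", so the gap sits immediately after word 4 ("insisted").
Base order: A witness insisted Nadia confirmed that that driver thought that Ingrid fainted before noon.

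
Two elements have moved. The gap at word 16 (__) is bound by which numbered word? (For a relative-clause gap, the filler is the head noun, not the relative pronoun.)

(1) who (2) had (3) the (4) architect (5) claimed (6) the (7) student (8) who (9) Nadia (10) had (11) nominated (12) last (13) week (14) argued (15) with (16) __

1

The marked gap is the object of the preposition "with" of "argued".
Its filler is the fronted wh-phrase "who", at word 1.
(The other dependency links word 7 to a gap after word 11.)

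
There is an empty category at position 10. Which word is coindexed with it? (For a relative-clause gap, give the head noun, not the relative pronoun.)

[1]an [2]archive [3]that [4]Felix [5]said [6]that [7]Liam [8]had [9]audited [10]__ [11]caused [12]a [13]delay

2

The gap at 10 is the object of "audited", inside a relative clause.
The relative pronoun is "that" (word 3); it is bound by the head noun immediately before it.
Its filler is the head noun "archive", at word 2.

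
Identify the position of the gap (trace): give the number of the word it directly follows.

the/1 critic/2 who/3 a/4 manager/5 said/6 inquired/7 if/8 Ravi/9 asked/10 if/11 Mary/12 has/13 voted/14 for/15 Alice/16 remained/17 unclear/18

6

The displaced element is "the critic" (word 2).
It is linked across 1 clause boundary (Ø).
It functions as the subject of "inquired", so the gap sits immediately after word 6 ("said").
Base order: A manager said that the critic inquired if Ravi asked if Mary has voted for Alice.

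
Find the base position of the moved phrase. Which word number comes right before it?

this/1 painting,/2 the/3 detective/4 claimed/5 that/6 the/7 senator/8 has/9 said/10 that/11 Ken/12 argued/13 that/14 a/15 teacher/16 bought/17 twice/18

The displaced element is "this painting" (word 2).
It is linked across 3 clause boundaries (that → that → that).
It functions as the direct object of "bought", so the gap sits immediately after word 17 ("bought").
Base order: The detective claimed that the senator has said that Ken argued that a teacher bought this painting twice.

17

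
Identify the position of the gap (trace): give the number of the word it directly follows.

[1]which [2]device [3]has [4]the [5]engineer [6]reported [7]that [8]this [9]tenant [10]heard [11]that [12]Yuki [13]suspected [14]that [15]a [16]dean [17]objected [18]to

18

The displaced element is "which device" (word 2).
It is linked across 3 clause boundaries (that → that → that).
It functions as the object of the preposition "to" of "objected", so the gap sits immediately after word 18 ("to").
Base order: The engineer has reported that this tenant heard that Yuki suspected that a dean objected to which device.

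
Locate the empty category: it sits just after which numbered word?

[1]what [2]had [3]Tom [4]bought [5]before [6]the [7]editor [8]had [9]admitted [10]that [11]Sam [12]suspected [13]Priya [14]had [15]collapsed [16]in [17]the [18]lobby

The displaced element is "what" (word 1).
It functions as the direct object of "bought", so the gap sits immediately after word 4 ("bought").
Base order: Tom had bought what before the editor had admitted that Sam suspected Priya had collapsed in the lobby.

4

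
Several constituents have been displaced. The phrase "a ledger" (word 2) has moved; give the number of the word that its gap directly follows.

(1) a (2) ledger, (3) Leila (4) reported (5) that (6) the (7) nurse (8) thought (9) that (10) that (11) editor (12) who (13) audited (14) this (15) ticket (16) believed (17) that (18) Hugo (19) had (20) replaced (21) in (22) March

20

The displaced element is "a ledger" (word 2).
It is linked across 3 clause boundaries (that → that → that).
It functions as the direct object of "replaced", so the gap sits immediately after word 20 ("replaced").
Base order: Leila reported that the nurse thought that that editor who audited this ticket believed that Hugo had replaced a ledger in March.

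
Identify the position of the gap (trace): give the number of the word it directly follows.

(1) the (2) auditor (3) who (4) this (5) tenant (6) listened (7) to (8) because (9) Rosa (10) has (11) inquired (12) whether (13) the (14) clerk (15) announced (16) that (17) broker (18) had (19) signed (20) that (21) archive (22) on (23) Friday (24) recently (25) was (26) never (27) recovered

The displaced element is "the auditor" (word 2).
It functions as the object of the preposition "to" of "listened", so the gap sits immediately after word 7 ("to").
Base order: This tenant listened to the auditor because Rosa has inquired whether the clerk announced that broker had signed that archive on Friday recently.

7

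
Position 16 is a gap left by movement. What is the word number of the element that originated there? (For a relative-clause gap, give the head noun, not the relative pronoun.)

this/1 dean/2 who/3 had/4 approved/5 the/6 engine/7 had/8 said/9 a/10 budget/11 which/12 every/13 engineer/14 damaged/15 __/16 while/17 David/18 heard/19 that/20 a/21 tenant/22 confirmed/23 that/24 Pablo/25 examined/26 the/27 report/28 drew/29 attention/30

The gap at 16 is the object of "damaged", inside a relative clause.
The relative pronoun is "which" (word 12); it is bound by the head noun immediately before it.
Its filler is the head noun "budget", at word 11.

11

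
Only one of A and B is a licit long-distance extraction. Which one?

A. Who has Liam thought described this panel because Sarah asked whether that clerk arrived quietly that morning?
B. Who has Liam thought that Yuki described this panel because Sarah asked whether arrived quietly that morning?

A

In B, the wh-phrase is extracted from inside an adjunct island (introduced by "because"), which blocks movement.
In A, the extraction path crosses only that-complement boundaries, which are transparent.
So A is grammatical.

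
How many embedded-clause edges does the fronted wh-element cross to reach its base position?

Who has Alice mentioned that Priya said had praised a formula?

"who" is extracted from the subject of "praised".
Boundaries crossed, outermost first: [that], [Ø] — 2 in total.

2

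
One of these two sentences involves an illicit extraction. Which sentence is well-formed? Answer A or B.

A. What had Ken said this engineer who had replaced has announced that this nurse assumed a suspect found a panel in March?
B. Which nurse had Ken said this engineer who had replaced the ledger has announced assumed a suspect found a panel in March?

In A, the wh-phrase is extracted from inside a complex-NP island (relative clause) (introduced by "who"), which blocks movement.
In B, the extraction path crosses only that-complement boundaries, which are transparent.
So B is grammatical.

B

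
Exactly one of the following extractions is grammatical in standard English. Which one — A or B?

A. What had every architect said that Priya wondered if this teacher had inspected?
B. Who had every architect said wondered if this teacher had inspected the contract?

B

In A, the wh-phrase is extracted from inside a wh-island (introduced by "if"), which blocks movement.
In B, the extraction path crosses only that-complement boundaries, which are transparent.
So B is grammatical.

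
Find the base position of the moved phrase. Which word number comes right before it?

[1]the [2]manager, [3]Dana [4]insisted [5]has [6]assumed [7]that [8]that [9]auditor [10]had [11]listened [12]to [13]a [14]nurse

The displaced element is "the manager" (word 2).
It is linked across 1 clause boundary (Ø).
It functions as the subject of "assumed", so the gap sits immediately after word 4 ("insisted").
Base order: Dana insisted that the manager has assumed that that auditor had listened to a nurse.

4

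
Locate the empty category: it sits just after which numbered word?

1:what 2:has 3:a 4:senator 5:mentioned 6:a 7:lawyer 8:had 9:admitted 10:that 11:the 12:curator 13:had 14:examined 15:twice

The displaced element is "what" (word 1).
It is linked across 2 clause boundaries (Ø → that).
It functions as the direct object of "examined", so the gap sits immediately after word 14 ("examined").
Base order: A senator has mentioned a lawyer had admitted that the curator had examined what twice.

14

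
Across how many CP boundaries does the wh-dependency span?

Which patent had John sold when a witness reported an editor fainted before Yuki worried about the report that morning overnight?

"which patent" originates inside the matrix clause — no clause boundary is crossed.

0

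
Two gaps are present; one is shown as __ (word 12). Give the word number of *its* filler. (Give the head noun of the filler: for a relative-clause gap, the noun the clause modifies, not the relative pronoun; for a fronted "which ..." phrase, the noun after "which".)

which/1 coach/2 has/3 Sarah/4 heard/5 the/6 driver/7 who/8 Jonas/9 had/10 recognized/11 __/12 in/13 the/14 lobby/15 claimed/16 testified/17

The marked gap is inside the relative clause, the direct object of "recognized".
Its filler is the head noun "driver" (via "who"), at word 7.
(The other dependency links word 2 to a gap after word 16.)

7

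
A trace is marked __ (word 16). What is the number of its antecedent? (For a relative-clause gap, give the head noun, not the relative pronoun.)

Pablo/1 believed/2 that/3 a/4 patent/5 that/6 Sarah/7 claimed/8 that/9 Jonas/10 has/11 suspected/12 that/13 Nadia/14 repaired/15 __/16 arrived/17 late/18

The gap at 16 is the object of "repaired", inside a relative clause.
The relative pronoun is "that" (word 6); it is bound by the head noun immediately before it.
Its filler is the head noun "patent", at word 5.

5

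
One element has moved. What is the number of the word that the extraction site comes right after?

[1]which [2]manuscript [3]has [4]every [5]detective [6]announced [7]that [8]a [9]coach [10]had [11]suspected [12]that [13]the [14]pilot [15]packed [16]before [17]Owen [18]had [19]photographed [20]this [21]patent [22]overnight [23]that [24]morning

15

The displaced element is "which manuscript" (word 2).
It is linked across 2 clause boundaries (that → that).
It functions as the direct object of "packed", so the gap sits immediately after word 15 ("packed").
Base order: Every detective has announced that a coach had suspected that the pilot packed which manuscript before Owen had photographed this patent overnight that morning.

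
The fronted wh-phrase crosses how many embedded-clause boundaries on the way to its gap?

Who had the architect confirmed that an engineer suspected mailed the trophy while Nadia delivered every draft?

"who" is extracted from the subject of "mailed".
Boundaries crossed, outermost first: [that], [Ø] — 2 in total.

2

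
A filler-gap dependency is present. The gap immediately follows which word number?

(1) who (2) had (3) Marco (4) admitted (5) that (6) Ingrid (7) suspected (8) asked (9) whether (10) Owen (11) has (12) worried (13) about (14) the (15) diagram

7

The displaced element is "who" (word 1).
It is linked across 2 clause boundaries (that → Ø).
It functions as the subject of "asked", so the gap sits immediately after word 7 ("suspected").
Base order: Marco had admitted that Ingrid suspected that who asked whether Owen has worried about the diagram.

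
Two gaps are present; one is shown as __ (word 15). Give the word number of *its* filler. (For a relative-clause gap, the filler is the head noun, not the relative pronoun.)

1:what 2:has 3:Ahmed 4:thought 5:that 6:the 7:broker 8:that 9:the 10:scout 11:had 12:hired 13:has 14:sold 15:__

The marked gap is the direct object of "sold".
Its filler is the fronted wh-phrase "what", at word 1.
(The other dependency links word 7 to a gap after word 12.)

1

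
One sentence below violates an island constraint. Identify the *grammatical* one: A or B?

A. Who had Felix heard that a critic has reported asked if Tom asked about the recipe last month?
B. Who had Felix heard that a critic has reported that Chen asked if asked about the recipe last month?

A

In B, the wh-phrase is extracted from inside a wh-island (introduced by "if"), which blocks movement.
In A, the extraction path crosses only that-complement boundaries, which are transparent.
So A is grammatical.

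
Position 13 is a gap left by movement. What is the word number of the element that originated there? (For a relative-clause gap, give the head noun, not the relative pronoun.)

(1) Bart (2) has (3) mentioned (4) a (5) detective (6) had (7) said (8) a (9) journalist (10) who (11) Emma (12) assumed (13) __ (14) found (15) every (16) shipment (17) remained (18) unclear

9

The gap at 13 is the subject of "found", inside a relative clause.
The relative pronoun is "who" (word 10); it is bound by the head noun immediately before it.
Its filler is the head noun "journalist", at word 9.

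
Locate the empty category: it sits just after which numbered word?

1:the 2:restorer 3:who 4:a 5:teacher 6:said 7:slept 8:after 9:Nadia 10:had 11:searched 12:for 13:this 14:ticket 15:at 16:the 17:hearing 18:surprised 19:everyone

The displaced element is "the restorer" (word 2).
It is linked across 1 clause boundary (Ø).
It functions as the subject of "slept", so the gap sits immediately after word 6 ("said").
Base order: A teacher said that the restorer slept after Nadia had searched for this ticket at the hearing.

6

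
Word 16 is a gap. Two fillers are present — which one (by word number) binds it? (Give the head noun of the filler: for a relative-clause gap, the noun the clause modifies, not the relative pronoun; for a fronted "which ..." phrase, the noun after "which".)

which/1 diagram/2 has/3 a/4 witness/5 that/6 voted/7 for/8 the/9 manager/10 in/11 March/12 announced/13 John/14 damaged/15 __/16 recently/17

2

The marked gap is the direct object of "damaged".
Its filler is the fronted wh-phrase "which diagram", at word 2.
(The other dependency links word 5 to a gap after word 6.)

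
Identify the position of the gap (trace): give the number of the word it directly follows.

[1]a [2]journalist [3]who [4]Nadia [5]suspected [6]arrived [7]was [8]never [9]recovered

5

The displaced element is "a journalist" (word 2).
It is linked across 1 clause boundary (Ø).
It functions as the subject of "arrived", so the gap sits immediately after word 5 ("suspected").
Base order: Nadia suspected that a journalist arrived.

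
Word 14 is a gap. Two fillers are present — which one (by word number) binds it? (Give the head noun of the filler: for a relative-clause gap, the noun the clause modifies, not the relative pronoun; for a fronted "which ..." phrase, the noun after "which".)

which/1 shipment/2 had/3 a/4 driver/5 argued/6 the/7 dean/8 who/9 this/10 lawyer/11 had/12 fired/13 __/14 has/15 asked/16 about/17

The marked gap is inside the relative clause, the direct object of "fired".
Its filler is the head noun "dean" (via "who"), at word 8.
(The other dependency links word 2 to a gap after word 17.)

8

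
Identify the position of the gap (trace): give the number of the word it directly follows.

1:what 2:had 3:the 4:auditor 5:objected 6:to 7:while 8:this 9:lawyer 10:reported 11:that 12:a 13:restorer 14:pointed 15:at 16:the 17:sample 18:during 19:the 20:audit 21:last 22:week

6

The displaced element is "what" (word 1).
It functions as the object of the preposition "to" of "objected", so the gap sits immediately after word 6 ("to").
Base order: The auditor had objected to what while this lawyer reported that a restorer pointed at the sample during the audit last week.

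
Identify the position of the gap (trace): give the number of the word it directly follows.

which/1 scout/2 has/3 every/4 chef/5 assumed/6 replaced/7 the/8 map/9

6

The displaced element is "which scout" (word 2).
It is linked across 1 clause boundary (Ø).
It functions as the subject of "replaced", so the gap sits immediately after word 6 ("assumed").
Base order: Every chef has assumed that which scout replaced the map.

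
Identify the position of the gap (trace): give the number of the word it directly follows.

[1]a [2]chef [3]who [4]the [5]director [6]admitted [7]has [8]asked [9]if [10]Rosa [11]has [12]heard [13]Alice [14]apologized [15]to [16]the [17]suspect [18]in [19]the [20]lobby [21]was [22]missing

6

The displaced element is "a chef" (word 2).
It is linked across 1 clause boundary (Ø).
It functions as the subject of "asked", so the gap sits immediately after word 6 ("admitted").
Base order: The director admitted that a chef has asked if Rosa has heard Alice apologized to the suspect in the lobby.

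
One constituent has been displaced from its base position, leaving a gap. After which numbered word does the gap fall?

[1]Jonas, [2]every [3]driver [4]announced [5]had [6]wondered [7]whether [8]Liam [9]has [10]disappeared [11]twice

The displaced element is "Jonas" (word 1).
It is linked across 1 clause boundary (Ø).
It functions as the subject of "wondered", so the gap sits immediately after word 4 ("announced").
Base order: Every driver announced that Jonas had wondered whether Liam has disappeared twice.

4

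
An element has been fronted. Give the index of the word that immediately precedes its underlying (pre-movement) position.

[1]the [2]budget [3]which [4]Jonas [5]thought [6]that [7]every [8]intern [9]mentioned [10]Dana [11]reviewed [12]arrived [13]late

The displaced element is "the budget" (word 2).
It is linked across 2 clause boundaries (that → Ø).
It functions as the direct object of "reviewed", so the gap sits immediately after word 11 ("reviewed").
Base order: Jonas thought that every intern mentioned Dana reviewed the budget.

11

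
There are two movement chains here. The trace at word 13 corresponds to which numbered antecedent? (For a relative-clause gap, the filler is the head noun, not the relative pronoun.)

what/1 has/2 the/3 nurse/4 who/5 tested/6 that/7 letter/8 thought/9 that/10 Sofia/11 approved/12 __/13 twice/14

The marked gap is the direct object of "approved".
Its filler is the fronted wh-phrase "what", at word 1.
(The other dependency links word 4 to a gap after word 5.)

1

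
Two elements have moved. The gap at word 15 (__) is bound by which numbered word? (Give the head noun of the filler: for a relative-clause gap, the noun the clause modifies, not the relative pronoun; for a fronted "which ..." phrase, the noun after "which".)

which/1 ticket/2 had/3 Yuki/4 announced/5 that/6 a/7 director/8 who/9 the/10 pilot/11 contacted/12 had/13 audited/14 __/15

The marked gap is the direct object of "audited".
Its filler is the fronted wh-phrase "which ticket", at word 2.
(The other dependency links word 8 to a gap after word 12.)

2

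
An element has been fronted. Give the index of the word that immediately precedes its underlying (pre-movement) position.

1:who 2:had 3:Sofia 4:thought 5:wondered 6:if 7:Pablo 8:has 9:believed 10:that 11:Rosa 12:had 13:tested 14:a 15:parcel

4

The displaced element is "who" (word 1).
It is linked across 1 clause boundary (Ø).
It functions as the subject of "wondered", so the gap sits immediately after word 4 ("thought").
Base order: Sofia had thought that who wondered if Pablo has believed that Rosa had tested a parcel.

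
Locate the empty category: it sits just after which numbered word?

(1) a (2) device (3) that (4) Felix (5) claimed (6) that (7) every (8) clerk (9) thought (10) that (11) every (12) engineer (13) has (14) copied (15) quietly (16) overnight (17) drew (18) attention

14

The displaced element is "a device" (word 2).
It is linked across 2 clause boundaries (that → that).
It functions as the direct object of "copied", so the gap sits immediately after word 14 ("copied").
Base order: Felix claimed that every clerk thought that every engineer has copied a device quietly overnight.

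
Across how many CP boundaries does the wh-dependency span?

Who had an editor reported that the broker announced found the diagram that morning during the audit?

2

"who" is extracted from the subject of "found".
Boundaries crossed, outermost first: [that], [Ø] — 2 in total.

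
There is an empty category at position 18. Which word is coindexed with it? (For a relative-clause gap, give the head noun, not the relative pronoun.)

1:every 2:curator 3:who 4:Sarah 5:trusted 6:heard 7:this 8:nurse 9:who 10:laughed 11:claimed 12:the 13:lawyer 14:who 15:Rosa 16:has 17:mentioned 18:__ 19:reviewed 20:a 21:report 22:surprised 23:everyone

13

The gap at 18 is the subject of "reviewed", inside a relative clause.
The relative pronoun is "who" (word 14); it is bound by the head noun immediately before it.
Its filler is the head noun "lawyer", at word 13.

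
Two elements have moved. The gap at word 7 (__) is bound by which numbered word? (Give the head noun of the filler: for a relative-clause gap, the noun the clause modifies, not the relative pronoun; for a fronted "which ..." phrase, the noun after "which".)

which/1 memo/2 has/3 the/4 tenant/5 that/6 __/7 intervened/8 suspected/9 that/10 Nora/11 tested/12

The marked gap is inside the relative clause, the subject of "intervened".
Its filler is the head noun "tenant" (via "that"), at word 5.
(The other dependency links word 2 to a gap after word 12.)

5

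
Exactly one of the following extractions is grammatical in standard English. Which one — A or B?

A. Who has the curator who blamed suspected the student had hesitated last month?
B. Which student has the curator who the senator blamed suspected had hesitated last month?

In A, the wh-phrase is extracted from inside a complex-NP island (relative clause) (introduced by "who"), which blocks movement.
In B, the extraction path crosses only that-complement boundaries, which are transparent.
So B is grammatical.

B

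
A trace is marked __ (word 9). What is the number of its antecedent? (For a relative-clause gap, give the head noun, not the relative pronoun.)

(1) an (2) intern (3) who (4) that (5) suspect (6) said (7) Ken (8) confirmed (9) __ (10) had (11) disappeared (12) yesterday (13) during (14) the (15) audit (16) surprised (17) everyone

2

The gap at 9 is the subject of "disappeared", inside a relative clause.
The relative pronoun is "who" (word 3); it is bound by the head noun immediately before it.
Its filler is the head noun "intern", at word 2.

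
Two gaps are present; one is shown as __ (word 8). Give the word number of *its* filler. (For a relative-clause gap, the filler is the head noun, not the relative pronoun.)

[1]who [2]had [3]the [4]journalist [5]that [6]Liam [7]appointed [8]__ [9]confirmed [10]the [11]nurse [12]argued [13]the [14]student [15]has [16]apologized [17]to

4

The marked gap is inside the relative clause, the direct object of "appointed".
Its filler is the head noun "journalist" (via "that"), at word 4.
(The other dependency links word 1 to a gap after word 17.)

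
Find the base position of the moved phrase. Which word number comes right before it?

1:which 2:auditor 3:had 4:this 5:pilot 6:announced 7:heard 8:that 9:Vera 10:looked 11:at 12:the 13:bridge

6

The displaced element is "which auditor" (word 2).
It is linked across 1 clause boundary (Ø).
It functions as the subject of "heard", so the gap sits immediately after word 6 ("announced").
Base order: This pilot had announced that which auditor heard that Vera looked at the bridge.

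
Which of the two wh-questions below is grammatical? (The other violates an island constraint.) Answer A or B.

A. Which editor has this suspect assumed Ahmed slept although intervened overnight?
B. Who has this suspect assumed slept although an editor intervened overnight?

In A, the wh-phrase is extracted from inside an adjunct island (introduced by "although"), which blocks movement.
In B, the extraction path crosses only that-complement boundaries, which are transparent.
So B is grammatical.

B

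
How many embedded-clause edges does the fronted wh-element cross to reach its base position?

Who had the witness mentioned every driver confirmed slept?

2

"who" is extracted from the subject of "slept".
Boundaries crossed, outermost first: [Ø], [Ø] — 2 in total.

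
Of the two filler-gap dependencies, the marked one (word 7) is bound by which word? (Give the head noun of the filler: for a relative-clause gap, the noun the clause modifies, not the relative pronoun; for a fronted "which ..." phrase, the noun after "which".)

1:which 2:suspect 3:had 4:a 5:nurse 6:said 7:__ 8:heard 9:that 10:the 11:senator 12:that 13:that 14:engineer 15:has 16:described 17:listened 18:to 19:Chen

The marked gap is the subject of "heard".
Its filler is the fronted wh-phrase "which suspect", at word 2.
(The other dependency links word 11 to a gap after word 16.)

2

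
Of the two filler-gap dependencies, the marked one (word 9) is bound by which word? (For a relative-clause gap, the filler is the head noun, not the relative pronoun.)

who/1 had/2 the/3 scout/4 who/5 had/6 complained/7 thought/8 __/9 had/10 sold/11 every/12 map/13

The marked gap is the subject of "sold".
Its filler is the fronted wh-phrase "who", at word 1.
(The other dependency links word 4 to a gap after word 5.)

1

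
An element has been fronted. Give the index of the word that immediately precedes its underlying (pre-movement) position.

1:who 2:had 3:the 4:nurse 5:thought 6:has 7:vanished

The displaced element is "who" (word 1).
It is linked across 1 clause boundary (Ø).
It functions as the subject of "vanished", so the gap sits immediately after word 5 ("thought").
Base order: The nurse had thought that who has vanished.

5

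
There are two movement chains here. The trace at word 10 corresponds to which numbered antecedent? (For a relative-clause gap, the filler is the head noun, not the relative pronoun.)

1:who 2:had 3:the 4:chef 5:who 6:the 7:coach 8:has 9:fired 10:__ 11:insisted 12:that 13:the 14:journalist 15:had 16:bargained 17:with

4

The marked gap is inside the relative clause, the direct object of "fired".
Its filler is the head noun "chef" (via "who"), at word 4.
(The other dependency links word 1 to a gap after word 17.)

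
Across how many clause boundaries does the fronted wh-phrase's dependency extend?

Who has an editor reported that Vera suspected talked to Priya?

"who" is extracted from the subject of "talked".
Boundaries crossed, outermost first: [that], [Ø] — 2 in total.

2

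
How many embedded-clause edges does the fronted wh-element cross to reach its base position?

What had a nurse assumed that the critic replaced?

1

"what" is extracted from the object of "replaced".
Boundaries crossed, outermost first: [that] — 1 in total.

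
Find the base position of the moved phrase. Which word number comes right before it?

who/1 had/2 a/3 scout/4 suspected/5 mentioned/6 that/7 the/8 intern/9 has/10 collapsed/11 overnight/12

5

The displaced element is "who" (word 1).
It is linked across 1 clause boundary (Ø).
It functions as the subject of "mentioned", so the gap sits immediately after word 5 ("suspected").
Base order: A scout had suspected that who mentioned that the intern has collapsed overnight.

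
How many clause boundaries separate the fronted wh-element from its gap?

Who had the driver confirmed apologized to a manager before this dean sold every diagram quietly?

"who" is extracted from the subject of "apologized".
Boundaries crossed, outermost first: [Ø] — 1 in total.

1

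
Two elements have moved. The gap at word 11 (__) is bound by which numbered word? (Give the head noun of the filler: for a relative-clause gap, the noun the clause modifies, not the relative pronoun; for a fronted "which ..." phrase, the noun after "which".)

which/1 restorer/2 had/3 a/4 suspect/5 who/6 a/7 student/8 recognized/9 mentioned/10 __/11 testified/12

2

The marked gap is the subject of "testified".
Its filler is the fronted wh-phrase "which restorer", at word 2.
(The other dependency links word 5 to a gap after word 9.)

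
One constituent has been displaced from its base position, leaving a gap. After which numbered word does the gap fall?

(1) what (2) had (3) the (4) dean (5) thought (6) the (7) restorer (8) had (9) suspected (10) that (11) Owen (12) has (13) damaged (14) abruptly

13

The displaced element is "what" (word 1).
It is linked across 2 clause boundaries (Ø → that).
It functions as the direct object of "damaged", so the gap sits immediately after word 13 ("damaged").
Base order: The dean had thought the restorer had suspected that Owen has damaged what abruptly.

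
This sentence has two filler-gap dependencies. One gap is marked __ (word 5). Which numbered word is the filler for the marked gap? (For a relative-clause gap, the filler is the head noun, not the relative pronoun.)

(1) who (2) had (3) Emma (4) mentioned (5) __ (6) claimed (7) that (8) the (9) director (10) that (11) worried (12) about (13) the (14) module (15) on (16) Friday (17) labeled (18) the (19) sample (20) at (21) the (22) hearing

The marked gap is the subject of "claimed".
Its filler is the fronted wh-phrase "who", at word 1.
(The other dependency links word 9 to a gap after word 10.)

1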